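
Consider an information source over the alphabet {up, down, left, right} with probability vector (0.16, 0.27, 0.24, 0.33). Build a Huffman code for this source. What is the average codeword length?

Repeatedly combine the two least-probable nodes; the expected code length is the sum of the merged weights.
merge 4/25 + 6/25 → 2/5
merge 27/100 + 33/100 → 3/5
merge 2/5 + 3/5 → 1
L = 2/5 + 3/5 + 1 = 2 bits/symbol.

2 bits/symbol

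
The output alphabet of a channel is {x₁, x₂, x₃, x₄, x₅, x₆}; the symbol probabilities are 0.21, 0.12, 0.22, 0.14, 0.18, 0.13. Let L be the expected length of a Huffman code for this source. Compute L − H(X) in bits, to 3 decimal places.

0.024 bits

Entropy H = −Σ p log₂ p ≈ 2.5455 bits.
Huffman merges: 3/25+13/100→1/4; 7/50+9/50→8/25; 21/100+11/50→43/100; 1/4+8/25→57/100; 43/100+57/100→1. L = 257/100 ≈ 2.5700.
L − H = 2.5700 − 2.5455 = 0.024 bits.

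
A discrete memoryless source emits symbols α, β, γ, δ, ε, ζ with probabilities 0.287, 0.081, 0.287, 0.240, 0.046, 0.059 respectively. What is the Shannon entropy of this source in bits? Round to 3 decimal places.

2.267 bits

H = −Σ pᵢ log₂ pᵢ.
−0.287·log₂(0.287) = 0.5169
−0.081·log₂(0.081) = 0.2937
−0.287·log₂(0.287) = 0.5169
−0.240·log₂(0.240) = 0.4941
−0.046·log₂(0.046) = 0.2043
−0.059·log₂(0.059) = 0.2409
Sum ≈ 2.2668 → 2.267 bits.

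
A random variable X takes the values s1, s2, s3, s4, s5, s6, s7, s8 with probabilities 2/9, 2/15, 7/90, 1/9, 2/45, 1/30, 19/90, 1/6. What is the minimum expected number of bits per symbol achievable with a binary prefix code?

2.8 bits/symbol

Repeatedly combine the two least-probable nodes; the expected code length is the sum of the merged weights.
merge 1/30 + 2/45 → 7/90
merge 7/90 + 7/90 → 7/45
merge 1/9 + 2/15 → 11/45
merge 7/45 + 1/6 → 29/90
merge 19/90 + 2/9 → 13/30
merge 11/45 + 29/90 → 17/30
merge 13/30 + 17/30 → 1
L = 7/90 + 7/45 + 11/45 + 29/90 + 13/30 + 17/30 + 1 = 14/5 = 2.8 bits/symbol.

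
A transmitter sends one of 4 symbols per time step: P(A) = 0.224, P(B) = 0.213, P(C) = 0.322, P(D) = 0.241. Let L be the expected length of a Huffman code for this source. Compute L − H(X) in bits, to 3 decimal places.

0.020 bits

Entropy H = −Σ p log₂ p ≈ 1.9799 bits.
Huffman merges: 213/1000+28/125→437/1000; 241/1000+161/500→563/1000; 437/1000+563/1000→1. L = 2 ≈ 2.0000.
L − H = 2.0000 − 1.9799 = 0.020 bits.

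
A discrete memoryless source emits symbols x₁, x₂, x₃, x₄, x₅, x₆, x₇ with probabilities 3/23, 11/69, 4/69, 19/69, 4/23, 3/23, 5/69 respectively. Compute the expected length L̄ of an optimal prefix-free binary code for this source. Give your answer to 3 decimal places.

2.681 bits/symbol

Repeatedly combine the two least-probable nodes; the expected code length is the sum of the merged weights.
merge 4/69 + 5/69 → 3/23
merge 3/23 + 3/23 → 6/23
merge 3/23 + 11/69 → 20/69
merge 4/23 + 6/23 → 10/23
merge 19/69 + 20/69 → 13/23
merge 10/23 + 13/23 → 1
L = 3/23 + 6/23 + 20/69 + 10/23 + 13/23 + 1 = 185/69 ≈ 2.681 bits/symbol.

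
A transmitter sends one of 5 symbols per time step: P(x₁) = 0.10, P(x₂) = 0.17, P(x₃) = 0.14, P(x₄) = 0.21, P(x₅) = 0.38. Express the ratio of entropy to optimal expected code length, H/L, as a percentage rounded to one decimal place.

96.7%

Entropy H = −Σ p log₂ p ≈ 2.1672 bits.
Huffman merges: 1/10+7/50→6/25; 17/100+21/100→19/50; 6/25+19/50→31/50; 19/50+31/50→1. L = 56/25 ≈ 2.2400.
Efficiency = H/L = 2.1672/2.2400 = 96.7%.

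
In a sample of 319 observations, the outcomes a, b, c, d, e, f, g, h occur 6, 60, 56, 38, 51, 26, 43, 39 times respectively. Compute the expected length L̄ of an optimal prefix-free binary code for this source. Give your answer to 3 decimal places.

Probabilities are the counts divided by 319.
Repeatedly combine the two least-probable nodes; the expected code length is the sum of the merged weights.
merge 6/319 + 26/319 → 32/319
merge 32/319 + 38/319 → 70/319
merge 39/319 + 43/319 → 82/319
merge 51/319 + 56/319 → 107/319
merge 60/319 + 70/319 → 130/319
merge 82/319 + 107/319 → 189/319
merge 130/319 + 189/319 → 1
L = 32/319 + 70/319 + 82/319 + 107/319 + 130/319 + 189/319 + 1 = 929/319 ≈ 2.912 bits/symbol.

2.912 bits/symbol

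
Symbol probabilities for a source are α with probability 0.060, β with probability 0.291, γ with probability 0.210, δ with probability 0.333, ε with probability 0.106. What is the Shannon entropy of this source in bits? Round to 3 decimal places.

H = −Σ pᵢ log₂ pᵢ.
−0.060·log₂(0.060) = 0.2435
−0.291·log₂(0.291) = 0.5182
−0.210·log₂(0.210) = 0.4728
−0.333·log₂(0.333) = 0.5283
−0.106·log₂(0.106) = 0.3432
Sum ≈ 2.1061 → 2.106 bits.

2.106 bits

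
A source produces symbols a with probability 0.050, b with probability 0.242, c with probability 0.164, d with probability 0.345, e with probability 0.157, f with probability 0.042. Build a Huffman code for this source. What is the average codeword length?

2.341 bits/symbol

Repeatedly combine the two least-probable nodes; the expected code length is the sum of the merged weights.
merge 21/500 + 1/20 → 23/250
merge 23/250 + 157/1000 → 249/1000
merge 41/250 + 121/500 → 203/500
merge 249/1000 + 69/200 → 297/500
merge 203/500 + 297/500 → 1
L = 23/250 + 249/1000 + 203/500 + 297/500 + 1 = 2341/1000 = 2.341 bits/symbol.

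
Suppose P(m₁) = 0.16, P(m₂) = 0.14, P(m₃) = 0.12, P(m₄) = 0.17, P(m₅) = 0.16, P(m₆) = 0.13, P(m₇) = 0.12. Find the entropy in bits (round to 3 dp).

H = −Σ pᵢ log₂ pᵢ.
−0.16·log₂(0.16) = 0.4230
−0.14·log₂(0.14) = 0.3971
−0.12·log₂(0.12) = 0.3671
−0.17·log₂(0.17) = 0.4346
−0.16·log₂(0.16) = 0.4230
−0.13·log₂(0.13) = 0.3826
−0.12·log₂(0.12) = 0.3671
Sum ≈ 2.7945 → 2.795 bits.

2.795 bits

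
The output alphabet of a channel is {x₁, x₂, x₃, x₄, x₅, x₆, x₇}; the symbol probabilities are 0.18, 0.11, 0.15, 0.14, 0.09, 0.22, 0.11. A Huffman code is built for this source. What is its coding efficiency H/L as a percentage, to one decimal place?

Entropy H = −Σ p log₂ p ≈ 2.7468 bits.
Huffman merges: 9/100+11/100→1/5; 11/100+7/50→1/4; 3/20+9/50→33/100; 1/5+11/50→21/50; 1/4+33/100→29/50; 21/50+29/50→1. L = 139/50 ≈ 2.7800.
Efficiency = H/L = 2.7468/2.7800 = 98.8%.

98.8%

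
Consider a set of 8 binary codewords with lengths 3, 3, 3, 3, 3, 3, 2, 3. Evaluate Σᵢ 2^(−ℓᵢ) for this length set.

With common denominator 2^3 = 8: Σ 2^(−ℓᵢ) = 1/8 + 1/8 + 1/8 + 1/8 + 1/8 + 1/8 + 2/8 + 1/8 = 9/8 = 1.125.

1.125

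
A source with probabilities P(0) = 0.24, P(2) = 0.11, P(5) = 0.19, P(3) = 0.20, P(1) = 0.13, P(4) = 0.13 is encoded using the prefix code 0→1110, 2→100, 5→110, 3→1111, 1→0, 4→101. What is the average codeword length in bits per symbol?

L̄ = Σ pᵢ·ℓᵢ = 0.24·4 + 0.11·3 + 0.19·3 + 0.20·4 + 0.13·1 + 0.13·3 = 3.18 bits/symbol.

3.18 bits/symbol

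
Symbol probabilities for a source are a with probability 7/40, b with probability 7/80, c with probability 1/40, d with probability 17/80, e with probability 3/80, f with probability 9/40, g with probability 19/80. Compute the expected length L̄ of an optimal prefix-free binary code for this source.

Repeatedly combine the two least-probable nodes; the expected code length is the sum of the merged weights.
merge 1/40 + 3/80 → 1/16
merge 1/16 + 7/80 → 3/20
merge 3/20 + 7/40 → 13/40
merge 17/80 + 9/40 → 7/16
merge 19/80 + 13/40 → 9/16
merge 7/16 + 9/16 → 1
L = 1/16 + 3/20 + 13/40 + 7/16 + 9/16 + 1 = 203/80 = 2.5375 bits/symbol.

2.5375 bits/symbol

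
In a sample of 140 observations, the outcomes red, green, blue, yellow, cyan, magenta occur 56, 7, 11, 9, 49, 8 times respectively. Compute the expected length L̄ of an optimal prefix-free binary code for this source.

2.1 bits/symbol

Probabilities are the counts divided by 140.
Repeatedly combine the two least-probable nodes; the expected code length is the sum of the merged weights.
merge 1/20 + 2/35 → 3/28
merge 9/140 + 11/140 → 1/7
merge 3/28 + 1/7 → 1/4
merge 1/4 + 7/20 → 3/5
merge 2/5 + 3/5 → 1
L = 3/28 + 1/7 + 1/4 + 3/5 + 1 = 21/10 = 2.1 bits/symbol.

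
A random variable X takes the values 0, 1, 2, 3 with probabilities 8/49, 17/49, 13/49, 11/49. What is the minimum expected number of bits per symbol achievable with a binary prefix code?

2 bits/symbol

Repeatedly combine the two least-probable nodes; the expected code length is the sum of the merged weights.
merge 8/49 + 11/49 → 19/49
merge 13/49 + 17/49 → 30/49
merge 19/49 + 30/49 → 1
L = 19/49 + 30/49 + 1 = 2 bits/symbol.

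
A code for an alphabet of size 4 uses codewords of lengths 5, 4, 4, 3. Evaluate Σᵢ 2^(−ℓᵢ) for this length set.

0.28125

With common denominator 2^5 = 32: Σ 2^(−ℓᵢ) = 1/32 + 2/32 + 2/32 + 4/32 = 9/32 = 0.28125.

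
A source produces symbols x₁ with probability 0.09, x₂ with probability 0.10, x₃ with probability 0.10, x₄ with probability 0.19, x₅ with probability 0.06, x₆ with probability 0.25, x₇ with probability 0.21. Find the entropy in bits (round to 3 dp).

2.649 bits

H = −Σ pᵢ log₂ pᵢ.
−0.09·log₂(0.09) = 0.3127
−0.10·log₂(0.10) = 0.3322
−0.10·log₂(0.10) = 0.3322
−0.19·log₂(0.19) = 0.4552
−0.06·log₂(0.06) = 0.2435
−0.25·log₂(0.25) = 0.5000
−0.21·log₂(0.21) = 0.4728
Sum ≈ 2.6486 → 2.649 bits.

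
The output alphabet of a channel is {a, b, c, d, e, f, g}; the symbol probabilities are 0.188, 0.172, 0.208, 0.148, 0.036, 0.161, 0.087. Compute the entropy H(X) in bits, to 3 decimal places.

2.673 bits

H = −Σ pᵢ log₂ pᵢ.
−0.188·log₂(0.188) = 0.4533
−0.172·log₂(0.172) = 0.4368
−0.208·log₂(0.208) = 0.4712
−0.148·log₂(0.148) = 0.4079
−0.036·log₂(0.036) = 0.1727
−0.161·log₂(0.161) = 0.4242
−0.087·log₂(0.087) = 0.3065
Sum ≈ 2.6726 → 2.673 bits.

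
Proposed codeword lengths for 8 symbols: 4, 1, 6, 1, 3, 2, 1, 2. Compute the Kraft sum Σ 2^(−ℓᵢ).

With common denominator 2^6 = 64: Σ 2^(−ℓᵢ) = 4/64 + 32/64 + 1/64 + 32/64 + 8/64 + 16/64 + 32/64 + 16/64 = 141/64 = 2.203125.

2.203125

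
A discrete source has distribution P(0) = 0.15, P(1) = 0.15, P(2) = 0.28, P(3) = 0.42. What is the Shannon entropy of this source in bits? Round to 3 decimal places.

H = −Σ pᵢ log₂ pᵢ.
−0.15·log₂(0.15) = 0.4105
−0.15·log₂(0.15) = 0.4105
−0.28·log₂(0.28) = 0.5142
−0.42·log₂(0.42) = 0.5256
Sum ≈ 1.8610 → 1.861 bits.

1.861 bits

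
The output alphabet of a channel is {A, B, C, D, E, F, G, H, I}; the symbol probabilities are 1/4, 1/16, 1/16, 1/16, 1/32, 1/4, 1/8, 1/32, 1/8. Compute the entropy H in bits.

2.8125 bits

Each probability is a power of 1/2, so log₂(1/p) is an integer.
H = Σ p·log₂(1/p) = 1/4·2 + 1/16·4 + 1/16·4 + 1/16·4 + 1/32·5 + 1/4·2 + 1/8·3 + 1/32·5 + 1/8·3 = 2.8125 bits.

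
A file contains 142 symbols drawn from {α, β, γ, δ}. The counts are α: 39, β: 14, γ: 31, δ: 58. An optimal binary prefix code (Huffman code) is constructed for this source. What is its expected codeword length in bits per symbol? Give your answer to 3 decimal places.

Probabilities are the counts divided by 142.
Repeatedly combine the two least-probable nodes; the expected code length is the sum of the merged weights.
merge 7/71 + 31/142 → 45/142
merge 39/142 + 45/142 → 42/71
merge 29/71 + 42/71 → 1
L = 45/142 + 42/71 + 1 = 271/142 ≈ 1.908 bits/symbol.

1.908 bits/symbol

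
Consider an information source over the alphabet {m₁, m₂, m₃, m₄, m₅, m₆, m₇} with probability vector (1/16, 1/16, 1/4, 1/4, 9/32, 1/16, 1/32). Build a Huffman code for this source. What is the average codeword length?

2.4375 bits/symbol

Repeatedly combine the two least-probable nodes; the expected code length is the sum of the merged weights.
merge 1/32 + 1/16 → 3/32
merge 1/16 + 1/16 → 1/8
merge 3/32 + 1/8 → 7/32
merge 7/32 + 1/4 → 15/32
merge 1/4 + 9/32 → 17/32
merge 15/32 + 17/32 → 1
L = 3/32 + 1/8 + 7/32 + 15/32 + 17/32 + 1 = 39/16 = 2.4375 bits/symbol.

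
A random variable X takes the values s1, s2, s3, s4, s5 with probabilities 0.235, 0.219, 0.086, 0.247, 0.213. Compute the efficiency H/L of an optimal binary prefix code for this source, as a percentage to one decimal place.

Entropy H = −Σ p log₂ p ≈ 2.2487 bits.
Huffman merges: 43/500+213/1000→299/1000; 219/1000+47/200→227/500; 247/1000+299/1000→273/500; 227/500+273/500→1. L = 2299/1000 ≈ 2.2990.
Efficiency = H/L = 2.2487/2.2990 = 97.8%.

97.8%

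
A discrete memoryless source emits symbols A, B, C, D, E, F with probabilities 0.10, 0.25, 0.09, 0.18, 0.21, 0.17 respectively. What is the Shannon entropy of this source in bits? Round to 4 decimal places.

H = −Σ pᵢ log₂ pᵢ.
−0.10·log₂(0.10) = 0.3322
−0.25·log₂(0.25) = 0.5000
−0.09·log₂(0.09) = 0.3127
−0.18·log₂(0.18) = 0.4453
−0.21·log₂(0.21) = 0.4728
−0.17·log₂(0.17) = 0.4346
Sum ≈ 2.4976 → 2.4976 bits.

2.4976 bits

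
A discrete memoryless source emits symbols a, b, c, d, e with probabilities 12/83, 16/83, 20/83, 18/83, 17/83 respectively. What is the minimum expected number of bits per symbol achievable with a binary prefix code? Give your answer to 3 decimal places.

Repeatedly combine the two least-probable nodes; the expected code length is the sum of the merged weights.
merge 12/83 + 16/83 → 28/83
merge 17/83 + 18/83 → 35/83
merge 20/83 + 28/83 → 48/83
merge 35/83 + 48/83 → 1
L = 28/83 + 35/83 + 48/83 + 1 = 194/83 ≈ 2.337 bits/symbol.

2.337 bits/symbol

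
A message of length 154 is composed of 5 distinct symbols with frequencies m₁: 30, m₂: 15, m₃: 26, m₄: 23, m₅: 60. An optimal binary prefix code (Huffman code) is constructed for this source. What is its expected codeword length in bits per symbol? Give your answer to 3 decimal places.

Probabilities are the counts divided by 154.
Repeatedly combine the two least-probable nodes; the expected code length is the sum of the merged weights.
merge 15/154 + 23/154 → 19/77
merge 13/77 + 15/77 → 4/11
merge 19/77 + 4/11 → 47/77
merge 30/77 + 47/77 → 1
L = 19/77 + 4/11 + 47/77 + 1 = 171/77 ≈ 2.221 bits/symbol.

2.221 bits/symbol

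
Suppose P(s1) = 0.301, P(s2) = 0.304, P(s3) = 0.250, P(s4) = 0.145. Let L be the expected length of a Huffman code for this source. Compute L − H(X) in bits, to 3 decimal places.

0.052 bits

Entropy H = −Σ p log₂ p ≈ 1.9476 bits.
Huffman merges: 29/200+1/4→79/200; 301/1000+38/125→121/200; 79/200+121/200→1. L = 2 ≈ 2.0000.
L − H = 2.0000 − 1.9476 = 0.052 bits.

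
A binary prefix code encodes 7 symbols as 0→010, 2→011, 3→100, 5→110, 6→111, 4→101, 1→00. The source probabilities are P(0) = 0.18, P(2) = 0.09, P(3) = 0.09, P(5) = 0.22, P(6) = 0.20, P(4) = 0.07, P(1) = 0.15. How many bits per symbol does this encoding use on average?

2.85 bits/symbol

L̄ = Σ pᵢ·ℓᵢ = 0.18·3 + 0.09·3 + 0.09·3 + 0.22·3 + 0.20·3 + 0.07·3 + 0.15·2 = 2.85 bits/symbol.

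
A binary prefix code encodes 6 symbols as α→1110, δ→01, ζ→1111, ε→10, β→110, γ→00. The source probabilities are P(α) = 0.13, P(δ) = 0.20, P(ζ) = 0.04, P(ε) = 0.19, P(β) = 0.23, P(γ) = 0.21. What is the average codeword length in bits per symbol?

2.57 bits/symbol

L̄ = Σ pᵢ·ℓᵢ = 0.13·4 + 0.20·2 + 0.04·4 + 0.19·2 + 0.23·3 + 0.21·2 = 2.57 bits/symbol.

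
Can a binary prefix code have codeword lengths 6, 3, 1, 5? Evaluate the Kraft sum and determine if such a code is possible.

With common denominator 2^6 = 64: Σ 2^(−ℓᵢ) = 1/64 + 8/64 + 32/64 + 2/64 = 43/64 = 0.671875.
Kraft's inequality requires Σ ≤ 1; here Σ = 0.671875 ≤ 1, so such a prefix code exists.

0.671875; yes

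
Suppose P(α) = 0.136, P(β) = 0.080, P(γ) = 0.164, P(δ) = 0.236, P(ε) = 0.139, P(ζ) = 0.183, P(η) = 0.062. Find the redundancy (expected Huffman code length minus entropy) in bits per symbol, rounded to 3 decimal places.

Entropy H = −Σ p log₂ p ≈ 2.6951 bits.
Huffman merges: 31/500+2/25→71/500; 17/125+139/1000→11/40; 71/500+41/250→153/500; 183/1000+59/250→419/1000; 11/40+153/500→581/1000; 419/1000+581/1000→1. L = 2723/1000 ≈ 2.7230.
L − H = 2.7230 − 2.6951 = 0.028 bits.

0.028 bits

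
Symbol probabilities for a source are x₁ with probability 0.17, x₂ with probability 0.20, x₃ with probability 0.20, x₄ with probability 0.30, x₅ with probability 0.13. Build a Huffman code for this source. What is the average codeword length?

2.3 bits/symbol

Repeatedly combine the two least-probable nodes; the expected code length is the sum of the merged weights.
merge 13/100 + 17/100 → 3/10
merge 1/5 + 1/5 → 2/5
merge 3/10 + 3/10 → 3/5
merge 2/5 + 3/5 → 1
L = 3/10 + 2/5 + 3/5 + 1 = 23/10 = 2.3 bits/symbol.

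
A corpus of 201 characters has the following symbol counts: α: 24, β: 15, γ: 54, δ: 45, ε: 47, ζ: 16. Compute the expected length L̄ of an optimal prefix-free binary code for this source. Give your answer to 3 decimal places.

2.428 bits/symbol

Probabilities are the counts divided by 201.
Repeatedly combine the two least-probable nodes; the expected code length is the sum of the merged weights.
merge 5/67 + 16/201 → 31/201
merge 8/67 + 31/201 → 55/201
merge 15/67 + 47/201 → 92/201
merge 18/67 + 55/201 → 109/201
merge 92/201 + 109/201 → 1
L = 31/201 + 55/201 + 92/201 + 109/201 + 1 = 488/201 ≈ 2.428 bits/symbol.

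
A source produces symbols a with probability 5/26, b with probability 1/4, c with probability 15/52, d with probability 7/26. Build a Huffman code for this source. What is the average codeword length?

2 bits/symbol

Repeatedly combine the two least-probable nodes; the expected code length is the sum of the merged weights.
merge 5/26 + 1/4 → 23/52
merge 7/26 + 15/52 → 29/52
merge 23/52 + 29/52 → 1
L = 23/52 + 29/52 + 1 = 2 bits/symbol.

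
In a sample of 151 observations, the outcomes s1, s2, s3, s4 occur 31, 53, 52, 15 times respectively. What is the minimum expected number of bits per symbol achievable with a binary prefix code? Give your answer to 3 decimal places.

1.954 bits/symbol

Probabilities are the counts divided by 151.
Repeatedly combine the two least-probable nodes; the expected code length is the sum of the merged weights.
merge 15/151 + 31/151 → 46/151
merge 46/151 + 52/151 → 98/151
merge 53/151 + 98/151 → 1
L = 46/151 + 98/151 + 1 = 295/151 ≈ 1.954 bits/symbol.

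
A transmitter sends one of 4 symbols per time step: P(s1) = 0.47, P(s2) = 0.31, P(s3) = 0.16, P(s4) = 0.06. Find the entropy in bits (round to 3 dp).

H = −Σ pᵢ log₂ pᵢ.
−0.47·log₂(0.47) = 0.5120
−0.31·log₂(0.31) = 0.5238
−0.16·log₂(0.16) = 0.4230
−0.06·log₂(0.06) = 0.2435
Sum ≈ 1.7023 → 1.702 bits.

1.702 bits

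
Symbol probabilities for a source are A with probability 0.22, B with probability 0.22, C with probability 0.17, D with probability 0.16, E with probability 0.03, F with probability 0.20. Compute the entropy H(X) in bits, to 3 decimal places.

H = −Σ pᵢ log₂ pᵢ.
−0.22·log₂(0.22) = 0.4806
−0.22·log₂(0.22) = 0.4806
−0.17·log₂(0.17) = 0.4346
−0.16·log₂(0.16) = 0.4230
−0.03·log₂(0.03) = 0.1518
−0.20·log₂(0.20) = 0.4644
Sum ≈ 2.4349 → 2.435 bits.

2.435 bits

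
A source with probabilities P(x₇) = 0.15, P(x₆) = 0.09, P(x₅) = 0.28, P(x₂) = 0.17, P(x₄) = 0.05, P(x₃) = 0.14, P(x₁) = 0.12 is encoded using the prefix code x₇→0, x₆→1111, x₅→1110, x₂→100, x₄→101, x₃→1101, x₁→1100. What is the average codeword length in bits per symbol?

L̄ = Σ pᵢ·ℓᵢ = 0.15·1 + 0.09·4 + 0.28·4 + 0.17·3 + 0.05·3 + 0.14·4 + 0.12·4 = 3.33 bits/symbol.

3.33 bits/symbol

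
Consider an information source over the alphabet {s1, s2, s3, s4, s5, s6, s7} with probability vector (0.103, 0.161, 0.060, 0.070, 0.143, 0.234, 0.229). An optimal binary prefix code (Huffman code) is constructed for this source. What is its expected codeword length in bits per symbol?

2.667 bits/symbol

Repeatedly combine the two least-probable nodes; the expected code length is the sum of the merged weights.
merge 3/50 + 7/100 → 13/100
merge 103/1000 + 13/100 → 233/1000
merge 143/1000 + 161/1000 → 38/125
merge 229/1000 + 233/1000 → 231/500
merge 117/500 + 38/125 → 269/500
merge 231/500 + 269/500 → 1
L = 13/100 + 233/1000 + 38/125 + 231/500 + 269/500 + 1 = 2667/1000 = 2.667 bits/symbol.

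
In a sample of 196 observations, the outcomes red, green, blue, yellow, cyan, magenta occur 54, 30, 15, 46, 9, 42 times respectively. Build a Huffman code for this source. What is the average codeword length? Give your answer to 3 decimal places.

2.398 bits/symbol

Probabilities are the counts divided by 196.
Repeatedly combine the two least-probable nodes; the expected code length is the sum of the merged weights.
merge 9/196 + 15/196 → 6/49
merge 6/49 + 15/98 → 27/98
merge 3/14 + 23/98 → 22/49
merge 27/98 + 27/98 → 27/49
merge 22/49 + 27/49 → 1
L = 6/49 + 27/98 + 22/49 + 27/49 + 1 = 235/98 ≈ 2.398 bits/symbol.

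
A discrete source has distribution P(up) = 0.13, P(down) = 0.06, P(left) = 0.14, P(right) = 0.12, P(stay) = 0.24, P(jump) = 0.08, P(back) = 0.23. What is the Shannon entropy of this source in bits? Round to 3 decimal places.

H = −Σ pᵢ log₂ pᵢ.
−0.13·log₂(0.13) = 0.3826
−0.06·log₂(0.06) = 0.2435
−0.14·log₂(0.14) = 0.3971
−0.12·log₂(0.12) = 0.3671
−0.24·log₂(0.24) = 0.4941
−0.08·log₂(0.08) = 0.2915
−0.23·log₂(0.23) = 0.4877
Sum ≈ 2.6637 → 2.664 bits.

2.664 bits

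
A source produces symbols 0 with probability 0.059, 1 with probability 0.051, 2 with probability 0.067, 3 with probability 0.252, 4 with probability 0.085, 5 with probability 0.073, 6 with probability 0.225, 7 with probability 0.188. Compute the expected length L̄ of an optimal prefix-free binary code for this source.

2.773 bits/symbol

Repeatedly combine the two least-probable nodes; the expected code length is the sum of the merged weights.
merge 51/1000 + 59/1000 → 11/100
merge 67/1000 + 73/1000 → 7/50
merge 17/200 + 11/100 → 39/200
merge 7/50 + 47/250 → 41/125
merge 39/200 + 9/40 → 21/50
merge 63/250 + 41/125 → 29/50
merge 21/50 + 29/50 → 1
L = 11/100 + 7/50 + 39/200 + 41/125 + 21/50 + 29/50 + 1 = 2773/1000 = 2.773 bits/symbol.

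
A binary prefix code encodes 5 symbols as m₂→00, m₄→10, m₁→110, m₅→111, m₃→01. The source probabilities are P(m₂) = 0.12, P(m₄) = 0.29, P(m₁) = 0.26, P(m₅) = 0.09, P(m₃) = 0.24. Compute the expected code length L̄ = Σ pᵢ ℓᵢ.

2.35 bits/symbol

L̄ = Σ pᵢ·ℓᵢ = 0.12·2 + 0.29·2 + 0.26·3 + 0.09·3 + 0.24·2 = 2.35 bits/symbol.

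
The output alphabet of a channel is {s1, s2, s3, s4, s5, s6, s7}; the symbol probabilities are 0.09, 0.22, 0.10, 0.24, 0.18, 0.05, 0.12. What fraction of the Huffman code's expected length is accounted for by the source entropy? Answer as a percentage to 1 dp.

Entropy H = −Σ p log₂ p ≈ 2.6480 bits.
Huffman merges: 1/20+9/100→7/50; 1/10+3/25→11/50; 7/50+9/50→8/25; 11/50+11/50→11/25; 6/25+8/25→14/25; 11/25+14/25→1. L = 67/25 ≈ 2.6800.
Efficiency = H/L = 2.6480/2.6800 = 98.8%.

98.8%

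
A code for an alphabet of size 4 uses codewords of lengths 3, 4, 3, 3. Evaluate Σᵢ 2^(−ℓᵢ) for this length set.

With common denominator 2^4 = 16: Σ 2^(−ℓᵢ) = 2/16 + 1/16 + 2/16 + 2/16 = 7/16 = 0.4375.

0.4375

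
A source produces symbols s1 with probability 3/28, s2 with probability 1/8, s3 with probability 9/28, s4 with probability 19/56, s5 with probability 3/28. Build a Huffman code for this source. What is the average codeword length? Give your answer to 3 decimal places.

Repeatedly combine the two least-probable nodes; the expected code length is the sum of the merged weights.
merge 3/28 + 3/28 → 3/14
merge 1/8 + 3/14 → 19/56
merge 9/28 + 19/56 → 37/56
merge 19/56 + 37/56 → 1
L = 3/14 + 19/56 + 37/56 + 1 = 31/14 ≈ 2.214 bits/symbol.

2.214 bits/symbol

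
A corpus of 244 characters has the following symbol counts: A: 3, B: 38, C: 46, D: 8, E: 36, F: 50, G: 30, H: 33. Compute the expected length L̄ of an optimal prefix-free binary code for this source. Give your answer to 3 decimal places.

2.820 bits/symbol

Probabilities are the counts divided by 244.
Repeatedly combine the two least-probable nodes; the expected code length is the sum of the merged weights.
merge 3/244 + 2/61 → 11/244
merge 11/244 + 15/122 → 41/244
merge 33/244 + 9/61 → 69/244
merge 19/122 + 41/244 → 79/244
merge 23/122 + 25/122 → 24/61
merge 69/244 + 79/244 → 37/61
merge 24/61 + 37/61 → 1
L = 11/244 + 41/244 + 69/244 + 79/244 + 24/61 + 37/61 + 1 = 172/61 ≈ 2.820 bits/symbol.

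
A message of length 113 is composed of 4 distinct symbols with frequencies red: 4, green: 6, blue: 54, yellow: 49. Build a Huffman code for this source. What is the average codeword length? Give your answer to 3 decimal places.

Probabilities are the counts divided by 113.
Repeatedly combine the two least-probable nodes; the expected code length is the sum of the merged weights.
merge 4/113 + 6/113 → 10/113
merge 10/113 + 49/113 → 59/113
merge 54/113 + 59/113 → 1
L = 10/113 + 59/113 + 1 = 182/113 ≈ 1.611 bits/symbol.

1.611 bits/symbol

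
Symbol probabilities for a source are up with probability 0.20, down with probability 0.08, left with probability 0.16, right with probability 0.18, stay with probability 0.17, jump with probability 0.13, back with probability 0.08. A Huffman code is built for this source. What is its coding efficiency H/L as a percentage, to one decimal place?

98.3%

Entropy H = −Σ p log₂ p ≈ 2.7330 bits.
Huffman merges: 2/25+2/25→4/25; 13/100+4/25→29/100; 4/25+17/100→33/100; 9/50+1/5→19/50; 29/100+33/100→31/50; 19/50+31/50→1. L = 139/50 ≈ 2.7800.
Efficiency = H/L = 2.7330/2.7800 = 98.3%.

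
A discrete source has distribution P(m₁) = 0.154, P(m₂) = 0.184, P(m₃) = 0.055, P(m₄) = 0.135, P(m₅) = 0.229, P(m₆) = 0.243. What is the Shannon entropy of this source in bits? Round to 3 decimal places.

H = −Σ pᵢ log₂ pᵢ.
−0.154·log₂(0.154) = 0.4156
−0.184·log₂(0.184) = 0.4494
−0.055·log₂(0.055) = 0.2301
−0.135·log₂(0.135) = 0.3900
−0.229·log₂(0.229) = 0.4870
−0.243·log₂(0.243) = 0.4960
Sum ≈ 2.4681 → 2.468 bits.

2.468 bits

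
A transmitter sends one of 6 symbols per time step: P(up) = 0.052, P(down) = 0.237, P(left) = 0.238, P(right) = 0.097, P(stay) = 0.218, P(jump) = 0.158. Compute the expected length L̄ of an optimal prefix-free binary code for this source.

2.456 bits/symbol

Repeatedly combine the two least-probable nodes; the expected code length is the sum of the merged weights.
merge 13/250 + 97/1000 → 149/1000
merge 149/1000 + 79/500 → 307/1000
merge 109/500 + 237/1000 → 91/200
merge 119/500 + 307/1000 → 109/200
merge 91/200 + 109/200 → 1
L = 149/1000 + 307/1000 + 91/200 + 109/200 + 1 = 307/125 = 2.456 bits/symbol.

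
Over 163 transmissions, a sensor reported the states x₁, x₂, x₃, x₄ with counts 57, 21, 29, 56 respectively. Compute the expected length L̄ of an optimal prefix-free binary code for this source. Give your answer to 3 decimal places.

Probabilities are the counts divided by 163.
Repeatedly combine the two least-probable nodes; the expected code length is the sum of the merged weights.
merge 21/163 + 29/163 → 50/163
merge 50/163 + 56/163 → 106/163
merge 57/163 + 106/163 → 1
L = 50/163 + 106/163 + 1 = 319/163 ≈ 1.957 bits/symbol.

1.957 bits/symbol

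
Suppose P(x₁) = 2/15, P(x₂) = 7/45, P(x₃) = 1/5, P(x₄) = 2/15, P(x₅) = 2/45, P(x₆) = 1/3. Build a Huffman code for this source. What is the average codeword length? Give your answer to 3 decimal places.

2.467 bits/symbol

Repeatedly combine the two least-probable nodes; the expected code length is the sum of the merged weights.
merge 2/45 + 2/15 → 8/45
merge 2/15 + 7/45 → 13/45
merge 8/45 + 1/5 → 17/45
merge 13/45 + 1/3 → 28/45
merge 17/45 + 28/45 → 1
L = 8/45 + 13/45 + 17/45 + 28/45 + 1 = 37/15 ≈ 2.467 bits/symbol.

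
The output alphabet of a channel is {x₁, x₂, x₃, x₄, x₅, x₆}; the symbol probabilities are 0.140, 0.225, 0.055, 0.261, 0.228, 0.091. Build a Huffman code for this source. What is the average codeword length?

2.432 bits/symbol

Repeatedly combine the two least-probable nodes; the expected code length is the sum of the merged weights.
merge 11/200 + 91/1000 → 73/500
merge 7/50 + 73/500 → 143/500
merge 9/40 + 57/250 → 453/1000
merge 261/1000 + 143/500 → 547/1000
merge 453/1000 + 547/1000 → 1
L = 73/500 + 143/500 + 453/1000 + 547/1000 + 1 = 304/125 = 2.432 bits/symbol.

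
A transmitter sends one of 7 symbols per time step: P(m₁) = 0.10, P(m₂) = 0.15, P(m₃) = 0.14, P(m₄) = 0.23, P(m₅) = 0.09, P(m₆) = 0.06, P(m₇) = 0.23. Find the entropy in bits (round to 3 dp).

H = −Σ pᵢ log₂ pᵢ.
−0.10·log₂(0.10) = 0.3322
−0.15·log₂(0.15) = 0.4105
−0.14·log₂(0.14) = 0.3971
−0.23·log₂(0.23) = 0.4877
−0.09·log₂(0.09) = 0.3127
−0.06·log₂(0.06) = 0.2435
−0.23·log₂(0.23) = 0.4877
Sum ≈ 2.6714 → 2.671 bits.

2.671 bits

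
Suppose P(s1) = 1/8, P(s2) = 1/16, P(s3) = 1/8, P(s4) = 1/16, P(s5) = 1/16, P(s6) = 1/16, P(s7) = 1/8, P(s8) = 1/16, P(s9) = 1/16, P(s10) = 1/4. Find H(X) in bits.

3.125 bits

Each probability is a power of 1/2, so log₂(1/p) is an integer.
H = Σ p·log₂(1/p) = 1/8·3 + 1/16·4 + 1/8·3 + 1/16·4 + 1/16·4 + 1/16·4 + 1/8·3 + 1/16·4 + 1/16·4 + 1/4·2 = 3.125 bits.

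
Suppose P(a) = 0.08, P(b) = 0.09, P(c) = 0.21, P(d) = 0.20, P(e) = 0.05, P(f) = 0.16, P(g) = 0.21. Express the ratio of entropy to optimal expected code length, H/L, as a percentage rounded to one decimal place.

Entropy H = −Σ p log₂ p ≈ 2.6533 bits.
Huffman merges: 1/20+2/25→13/100; 9/100+13/100→11/50; 4/25+1/5→9/25; 21/100+21/100→21/50; 11/50+9/25→29/50; 21/50+29/50→1. L = 271/100 ≈ 2.7100.
Efficiency = H/L = 2.6533/2.7100 = 97.9%.

97.9%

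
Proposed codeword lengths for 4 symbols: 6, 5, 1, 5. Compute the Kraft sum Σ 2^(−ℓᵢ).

0.578125

With common denominator 2^6 = 64: Σ 2^(−ℓᵢ) = 1/64 + 2/64 + 32/64 + 2/64 = 37/64 = 0.578125.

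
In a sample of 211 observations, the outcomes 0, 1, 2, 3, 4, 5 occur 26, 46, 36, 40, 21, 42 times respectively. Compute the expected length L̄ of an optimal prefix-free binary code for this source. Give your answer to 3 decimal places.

Probabilities are the counts divided by 211.
Repeatedly combine the two least-probable nodes; the expected code length is the sum of the merged weights.
merge 21/211 + 26/211 → 47/211
merge 36/211 + 40/211 → 76/211
merge 42/211 + 46/211 → 88/211
merge 47/211 + 76/211 → 123/211
merge 88/211 + 123/211 → 1
L = 47/211 + 76/211 + 88/211 + 123/211 + 1 = 545/211 ≈ 2.583 bits/symbol.

2.583 bits/symbol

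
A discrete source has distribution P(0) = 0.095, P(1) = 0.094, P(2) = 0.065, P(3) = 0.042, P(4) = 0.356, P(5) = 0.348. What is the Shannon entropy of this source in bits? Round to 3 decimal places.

2.152 bits

H = −Σ pᵢ log₂ pᵢ.
−0.095·log₂(0.095) = 0.3226
−0.094·log₂(0.094) = 0.3207
−0.065·log₂(0.065) = 0.2563
−0.042·log₂(0.042) = 0.1921
−0.356·log₂(0.356) = 0.5305
−0.348·log₂(0.348) = 0.5299
Sum ≈ 2.1521 → 2.152 bits.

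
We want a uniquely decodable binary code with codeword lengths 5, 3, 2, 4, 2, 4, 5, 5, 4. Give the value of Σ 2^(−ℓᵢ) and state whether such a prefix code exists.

With common denominator 2^5 = 32: Σ 2^(−ℓᵢ) = 1/32 + 4/32 + 8/32 + 2/32 + 8/32 + 2/32 + 1/32 + 1/32 + 2/32 = 29/32 = 0.90625.
Kraft's inequality requires Σ ≤ 1; here Σ = 0.90625 ≤ 1, so such a prefix code exists.

0.90625; yes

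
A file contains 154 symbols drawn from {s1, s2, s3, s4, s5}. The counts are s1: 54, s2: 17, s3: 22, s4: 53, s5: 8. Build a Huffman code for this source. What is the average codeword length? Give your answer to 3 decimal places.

Probabilities are the counts divided by 154.
Repeatedly combine the two least-probable nodes; the expected code length is the sum of the merged weights.
merge 4/77 + 17/154 → 25/154
merge 1/7 + 25/154 → 47/154
merge 47/154 + 53/154 → 50/77
merge 27/77 + 50/77 → 1
L = 25/154 + 47/154 + 50/77 + 1 = 163/77 ≈ 2.117 bits/symbol.

2.117 bits/symbol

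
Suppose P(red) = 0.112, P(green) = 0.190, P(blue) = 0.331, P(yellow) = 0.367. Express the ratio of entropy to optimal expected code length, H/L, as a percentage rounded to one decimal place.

Entropy H = −Σ p log₂ p ≈ 1.8677 bits.
Huffman merges: 14/125+19/100→151/500; 151/500+331/1000→633/1000; 367/1000+633/1000→1. L = 387/200 ≈ 1.9350.
Efficiency = H/L = 1.8677/1.9350 = 96.5%.

96.5%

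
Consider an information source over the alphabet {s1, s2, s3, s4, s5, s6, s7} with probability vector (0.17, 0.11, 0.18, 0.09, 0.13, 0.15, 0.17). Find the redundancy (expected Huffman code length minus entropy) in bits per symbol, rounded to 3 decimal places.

Entropy H = −Σ p log₂ p ≈ 2.7706 bits.
Huffman merges: 9/100+11/100→1/5; 13/100+3/20→7/25; 17/100+17/100→17/50; 9/50+1/5→19/50; 7/25+17/50→31/50; 19/50+31/50→1. L = 141/50 ≈ 2.8200.
L − H = 2.8200 − 2.7706 = 0.049 bits.

0.049 bits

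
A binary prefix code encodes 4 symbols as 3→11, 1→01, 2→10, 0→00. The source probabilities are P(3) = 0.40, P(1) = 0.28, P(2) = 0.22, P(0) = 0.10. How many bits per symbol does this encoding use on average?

2 bits/symbol

L̄ = Σ pᵢ·ℓᵢ = 0.40·2 + 0.28·2 + 0.22·2 + 0.10·2 = 2 bits/symbol.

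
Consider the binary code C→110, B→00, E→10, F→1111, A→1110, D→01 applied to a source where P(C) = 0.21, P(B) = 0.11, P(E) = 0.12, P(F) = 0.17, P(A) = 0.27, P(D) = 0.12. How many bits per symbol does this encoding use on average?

L̄ = Σ pᵢ·ℓᵢ = 0.21·3 + 0.11·2 + 0.12·2 + 0.17·4 + 0.27·4 + 0.12·2 = 3.09 bits/symbol.

3.09 bits/symbol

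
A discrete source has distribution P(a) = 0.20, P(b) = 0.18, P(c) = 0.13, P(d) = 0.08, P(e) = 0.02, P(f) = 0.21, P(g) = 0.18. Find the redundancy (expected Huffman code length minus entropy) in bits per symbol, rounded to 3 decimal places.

Entropy H = −Σ p log₂ p ≈ 2.6149 bits.
Huffman merges: 1/50+2/25→1/10; 1/10+13/100→23/100; 9/50+9/50→9/25; 1/5+21/100→41/100; 23/100+9/25→59/100; 41/100+59/100→1. L = 269/100 ≈ 2.6900.
L − H = 2.6900 − 2.6149 = 0.075 bits.

0.075 bits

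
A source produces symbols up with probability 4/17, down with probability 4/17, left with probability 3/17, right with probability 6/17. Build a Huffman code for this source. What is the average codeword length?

2 bits/symbol

Repeatedly combine the two least-probable nodes; the expected code length is the sum of the merged weights.
merge 3/17 + 4/17 → 7/17
merge 4/17 + 6/17 → 10/17
merge 7/17 + 10/17 → 1
L = 7/17 + 10/17 + 1 = 2 bits/symbol.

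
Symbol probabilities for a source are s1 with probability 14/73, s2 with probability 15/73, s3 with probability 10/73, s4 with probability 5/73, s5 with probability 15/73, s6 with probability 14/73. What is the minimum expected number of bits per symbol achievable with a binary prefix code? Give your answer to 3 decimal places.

2.589 bits/symbol

Repeatedly combine the two least-probable nodes; the expected code length is the sum of the merged weights.
merge 5/73 + 10/73 → 15/73
merge 14/73 + 14/73 → 28/73
merge 15/73 + 15/73 → 30/73
merge 15/73 + 28/73 → 43/73
merge 30/73 + 43/73 → 1
L = 15/73 + 28/73 + 30/73 + 43/73 + 1 = 189/73 ≈ 2.589 bits/symbol.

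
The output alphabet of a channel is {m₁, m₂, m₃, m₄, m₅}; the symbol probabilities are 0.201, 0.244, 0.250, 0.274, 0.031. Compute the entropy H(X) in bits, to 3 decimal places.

2.129 bits

H = −Σ pᵢ log₂ pᵢ.
−0.201·log₂(0.201) = 0.4653
−0.244·log₂(0.244) = 0.4966
−0.250·log₂(0.250) = 0.5000
−0.274·log₂(0.274) = 0.5118
−0.031·log₂(0.031) = 0.1554
Sum ≈ 2.1289 → 2.129 bits.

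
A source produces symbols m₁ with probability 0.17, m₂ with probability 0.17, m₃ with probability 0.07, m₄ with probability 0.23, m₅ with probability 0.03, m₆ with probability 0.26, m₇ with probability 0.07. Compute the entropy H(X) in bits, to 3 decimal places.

H = −Σ pᵢ log₂ pᵢ.
−0.17·log₂(0.17) = 0.4346
−0.17·log₂(0.17) = 0.4346
−0.07·log₂(0.07) = 0.2686
−0.23·log₂(0.23) = 0.4877
−0.03·log₂(0.03) = 0.1518
−0.26·log₂(0.26) = 0.5053
−0.07·log₂(0.07) = 0.2686
Sum ≈ 2.5510 → 2.551 bits.

2.551 bits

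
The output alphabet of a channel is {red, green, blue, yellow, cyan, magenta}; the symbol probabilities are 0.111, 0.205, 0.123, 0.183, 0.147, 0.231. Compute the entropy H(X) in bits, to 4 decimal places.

2.5359 bits

H = −Σ pᵢ log₂ pᵢ.
−0.111·log₂(0.111) = 0.3520
−0.205·log₂(0.205) = 0.4687
−0.123·log₂(0.123) = 0.3719
−0.183·log₂(0.183) = 0.4484
−0.147·log₂(0.147) = 0.4066
−0.231·log₂(0.231) = 0.4883
Sum ≈ 2.5359 → 2.5359 bits.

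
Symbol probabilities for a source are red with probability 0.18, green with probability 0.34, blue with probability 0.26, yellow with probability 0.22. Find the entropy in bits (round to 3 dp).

1.960 bits

H = −Σ pᵢ log₂ pᵢ.
−0.18·log₂(0.18) = 0.4453
−0.34·log₂(0.34) = 0.5292
−0.26·log₂(0.26) = 0.5053
−0.22·log₂(0.22) = 0.4806
Sum ≈ 1.9603 → 1.960 bits.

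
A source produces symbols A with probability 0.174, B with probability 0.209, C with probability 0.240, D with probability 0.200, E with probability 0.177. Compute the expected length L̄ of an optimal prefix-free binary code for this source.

2.351 bits/symbol

Repeatedly combine the two least-probable nodes; the expected code length is the sum of the merged weights.
merge 87/500 + 177/1000 → 351/1000
merge 1/5 + 209/1000 → 409/1000
merge 6/25 + 351/1000 → 591/1000
merge 409/1000 + 591/1000 → 1
L = 351/1000 + 409/1000 + 591/1000 + 1 = 2351/1000 = 2.351 bits/symbol.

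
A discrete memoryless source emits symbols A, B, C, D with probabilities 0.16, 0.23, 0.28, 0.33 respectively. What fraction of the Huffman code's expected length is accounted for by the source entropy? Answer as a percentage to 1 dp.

97.6%

Entropy H = −Σ p log₂ p ≈ 1.9527 bits.
Huffman merges: 4/25+23/100→39/100; 7/25+33/100→61/100; 39/100+61/100→1. L = 2 ≈ 2.0000.
Efficiency = H/L = 1.9527/2.0000 = 97.6%.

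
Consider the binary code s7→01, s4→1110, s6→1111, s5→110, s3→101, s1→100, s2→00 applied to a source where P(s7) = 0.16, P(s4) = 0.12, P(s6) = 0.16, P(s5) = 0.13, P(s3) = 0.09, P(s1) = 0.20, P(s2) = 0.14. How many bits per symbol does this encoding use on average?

2.98 bits/symbol

L̄ = Σ pᵢ·ℓᵢ = 0.16·2 + 0.12·4 + 0.16·4 + 0.13·3 + 0.09·3 + 0.20·3 + 0.14·2 = 2.98 bits/symbol.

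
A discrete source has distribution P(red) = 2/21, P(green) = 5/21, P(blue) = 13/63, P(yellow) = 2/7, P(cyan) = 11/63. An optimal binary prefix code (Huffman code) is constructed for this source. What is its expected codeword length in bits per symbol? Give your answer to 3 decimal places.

Repeatedly combine the two least-probable nodes; the expected code length is the sum of the merged weights.
merge 2/21 + 11/63 → 17/63
merge 13/63 + 5/21 → 4/9
merge 17/63 + 2/7 → 5/9
merge 4/9 + 5/9 → 1
L = 17/63 + 4/9 + 5/9 + 1 = 143/63 ≈ 2.270 bits/symbol.

2.270 bits/symbol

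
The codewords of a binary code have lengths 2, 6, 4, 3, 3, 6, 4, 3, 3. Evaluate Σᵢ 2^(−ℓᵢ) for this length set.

With common denominator 2^6 = 64: Σ 2^(−ℓᵢ) = 16/64 + 1/64 + 4/64 + 8/64 + 8/64 + 1/64 + 4/64 + 8/64 + 8/64 = 58/64 = 0.90625.

0.90625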